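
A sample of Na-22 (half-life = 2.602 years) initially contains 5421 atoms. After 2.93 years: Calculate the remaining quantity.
N = N₀(1/2)^(t/t½) = 2484 atoms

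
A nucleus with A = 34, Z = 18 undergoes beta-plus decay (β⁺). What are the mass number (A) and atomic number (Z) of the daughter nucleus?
Daughter: A = 34, Z = 17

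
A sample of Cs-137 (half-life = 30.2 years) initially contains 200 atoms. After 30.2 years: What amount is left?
N = N₀(1/2)^(t/t½) = 100 atoms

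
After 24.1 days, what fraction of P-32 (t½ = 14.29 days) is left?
N/N₀ = (1/2)^(t/t½) = 0.3107 = 31.1%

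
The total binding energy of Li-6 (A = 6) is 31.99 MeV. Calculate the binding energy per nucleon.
B.E./A = 31.99/6 = 5.332 MeV/nucleon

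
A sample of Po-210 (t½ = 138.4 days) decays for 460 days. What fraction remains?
N/N₀ = (1/2)^(t/t½) = 0.09988 = 9.99%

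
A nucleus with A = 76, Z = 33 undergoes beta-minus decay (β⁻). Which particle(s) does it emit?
β⁻: electron (e⁻) + antineutrino (ν̄ₑ)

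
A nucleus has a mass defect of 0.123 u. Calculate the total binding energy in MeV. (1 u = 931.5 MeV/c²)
B.E. = Δm × 931.5 = 114.6 MeV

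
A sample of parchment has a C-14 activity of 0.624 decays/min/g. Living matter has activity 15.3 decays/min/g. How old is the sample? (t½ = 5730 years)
Age = t½ × log₂(A₀/A) = 26450 years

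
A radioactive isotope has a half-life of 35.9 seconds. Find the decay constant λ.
λ = ln(2)/t½ = 0.01931 second⁻¹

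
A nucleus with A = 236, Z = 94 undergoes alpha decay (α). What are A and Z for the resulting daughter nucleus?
Daughter: A = 232, Z = 92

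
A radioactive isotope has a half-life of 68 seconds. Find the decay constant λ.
λ = ln(2)/t½ = 0.01019 second⁻¹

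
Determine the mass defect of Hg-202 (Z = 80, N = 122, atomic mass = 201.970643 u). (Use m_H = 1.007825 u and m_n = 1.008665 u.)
Δm = Z·m_H + N·m_n − M = 1.712 u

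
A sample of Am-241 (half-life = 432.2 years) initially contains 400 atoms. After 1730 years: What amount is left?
N = N₀(1/2)^(t/t½) = 24.95 atoms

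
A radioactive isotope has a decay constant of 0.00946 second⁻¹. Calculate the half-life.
t½ = ln(2)/λ = 73.27 seconds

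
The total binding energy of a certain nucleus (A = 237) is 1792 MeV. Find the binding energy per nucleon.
B.E./A = 1792/237 = 7.561 MeV/nucleon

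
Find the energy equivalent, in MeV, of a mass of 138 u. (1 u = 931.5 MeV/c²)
E = mc² = 1.285e5 MeV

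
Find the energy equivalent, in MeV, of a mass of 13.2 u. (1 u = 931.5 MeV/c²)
E = mc² = 12300 MeV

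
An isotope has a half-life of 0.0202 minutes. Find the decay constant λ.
λ = ln(2)/t½ = 34.31 minute⁻¹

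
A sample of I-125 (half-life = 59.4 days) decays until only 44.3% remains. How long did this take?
t = t½ × log₂(N₀/N) = 69.77 days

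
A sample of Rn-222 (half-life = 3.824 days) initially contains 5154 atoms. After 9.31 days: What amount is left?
N = N₀(1/2)^(t/t½) = 953.3 atoms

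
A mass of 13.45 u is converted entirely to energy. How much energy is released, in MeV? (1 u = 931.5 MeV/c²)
E = mc² = 12530 MeV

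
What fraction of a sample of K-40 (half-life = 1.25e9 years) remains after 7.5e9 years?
N/N₀ = (1/2)^(t/t½) = 0.01562 = 1.56%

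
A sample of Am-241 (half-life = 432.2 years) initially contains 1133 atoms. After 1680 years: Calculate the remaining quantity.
N = N₀(1/2)^(t/t½) = 76.58 atoms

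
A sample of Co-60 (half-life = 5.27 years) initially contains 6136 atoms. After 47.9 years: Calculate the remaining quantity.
N = N₀(1/2)^(t/t½) = 11.27 atoms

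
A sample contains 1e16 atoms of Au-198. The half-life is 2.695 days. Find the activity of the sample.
A = λN = 2.572e15 decays/day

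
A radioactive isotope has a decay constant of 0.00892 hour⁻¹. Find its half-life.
t½ = ln(2)/λ = 77.71 hours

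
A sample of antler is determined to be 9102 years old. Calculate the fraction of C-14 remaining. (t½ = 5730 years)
N/N₀ = (1/2)^(t/t½) = 0.3325 = 33.3%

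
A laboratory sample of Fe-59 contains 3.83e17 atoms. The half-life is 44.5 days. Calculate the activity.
A = λN = 5.966e15 decays/day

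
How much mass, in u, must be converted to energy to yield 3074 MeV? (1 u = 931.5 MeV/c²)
m = E/c² = 3.3 u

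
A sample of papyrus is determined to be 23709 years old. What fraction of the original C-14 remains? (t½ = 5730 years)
N/N₀ = (1/2)^(t/t½) = 0.05681 = 5.68%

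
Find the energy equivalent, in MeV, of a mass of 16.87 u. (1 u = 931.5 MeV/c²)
E = mc² = 15710 MeV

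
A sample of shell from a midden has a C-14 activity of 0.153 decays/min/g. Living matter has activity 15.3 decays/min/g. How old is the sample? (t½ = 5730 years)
Age = t½ × log₂(A₀/A) = 38070 years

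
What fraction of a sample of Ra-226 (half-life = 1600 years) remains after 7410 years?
N/N₀ = (1/2)^(t/t½) = 0.04035 = 4.04%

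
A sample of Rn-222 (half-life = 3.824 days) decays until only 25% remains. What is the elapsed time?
t = t½ × log₂(N₀/N) = 7.648 days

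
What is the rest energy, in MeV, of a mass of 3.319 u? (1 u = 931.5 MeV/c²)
E = mc² = 3092 MeV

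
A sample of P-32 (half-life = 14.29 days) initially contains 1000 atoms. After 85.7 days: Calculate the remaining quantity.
N = N₀(1/2)^(t/t½) = 15.66 atoms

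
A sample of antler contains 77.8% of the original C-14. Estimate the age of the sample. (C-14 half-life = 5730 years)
Age = t½ × log₂(1/ratio) = 2075 years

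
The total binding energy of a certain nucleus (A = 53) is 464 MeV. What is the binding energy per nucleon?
B.E./A = 464/53 = 8.755 MeV/nucleon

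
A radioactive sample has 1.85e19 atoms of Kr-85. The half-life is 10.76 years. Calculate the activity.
A = λN = 1.192e18 decays/year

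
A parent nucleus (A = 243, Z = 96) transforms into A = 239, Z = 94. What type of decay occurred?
ΔA = -4, ΔZ = -2 ⇒ alpha decay (α)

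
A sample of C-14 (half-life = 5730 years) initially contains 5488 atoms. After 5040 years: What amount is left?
N = N₀(1/2)^(t/t½) = 2983 atoms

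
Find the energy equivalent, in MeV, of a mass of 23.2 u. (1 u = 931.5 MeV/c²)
E = mc² = 21610 MeV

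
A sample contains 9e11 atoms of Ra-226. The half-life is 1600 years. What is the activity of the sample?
A = λN = 3.899e8 decays/year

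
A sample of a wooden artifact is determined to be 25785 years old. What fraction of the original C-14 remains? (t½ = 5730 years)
N/N₀ = (1/2)^(t/t½) = 0.04419 = 4.42%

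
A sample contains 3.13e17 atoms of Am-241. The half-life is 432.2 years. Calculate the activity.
A = λN = 5.02e14 decays/year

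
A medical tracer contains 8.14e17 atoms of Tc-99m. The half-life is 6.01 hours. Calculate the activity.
A = λN = 9.388e16 decays/hour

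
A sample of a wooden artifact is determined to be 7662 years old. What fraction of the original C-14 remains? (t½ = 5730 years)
N/N₀ = (1/2)^(t/t½) = 0.3958 = 39.6%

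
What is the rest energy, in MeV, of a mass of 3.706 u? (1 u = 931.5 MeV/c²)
E = mc² = 3452 MeV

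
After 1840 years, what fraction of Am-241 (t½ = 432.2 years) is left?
N/N₀ = (1/2)^(t/t½) = 0.05229 = 5.23%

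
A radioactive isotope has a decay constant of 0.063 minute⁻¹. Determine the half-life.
t½ = ln(2)/λ = 11 minutes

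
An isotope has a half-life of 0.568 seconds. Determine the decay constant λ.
λ = ln(2)/t½ = 1.22 second⁻¹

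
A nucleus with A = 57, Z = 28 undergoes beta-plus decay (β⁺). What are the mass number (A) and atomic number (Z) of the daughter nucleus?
Daughter: A = 57, Z = 27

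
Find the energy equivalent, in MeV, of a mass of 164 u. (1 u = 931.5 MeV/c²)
E = mc² = 1.528e5 MeV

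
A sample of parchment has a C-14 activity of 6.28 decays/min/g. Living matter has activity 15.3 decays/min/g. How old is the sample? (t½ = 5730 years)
Age = t½ × log₂(A₀/A) = 7361 years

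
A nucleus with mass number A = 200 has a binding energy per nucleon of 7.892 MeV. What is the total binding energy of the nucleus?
B.E. = 7.892 × 200 = 1578 MeV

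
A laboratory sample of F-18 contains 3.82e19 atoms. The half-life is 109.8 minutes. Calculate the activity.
A = λN = 2.411e17 decays/minute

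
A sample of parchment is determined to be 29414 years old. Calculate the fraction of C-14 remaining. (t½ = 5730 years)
N/N₀ = (1/2)^(t/t½) = 0.02849 = 2.85%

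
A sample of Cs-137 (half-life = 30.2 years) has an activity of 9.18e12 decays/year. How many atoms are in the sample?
N = A/λ = 4e14 atoms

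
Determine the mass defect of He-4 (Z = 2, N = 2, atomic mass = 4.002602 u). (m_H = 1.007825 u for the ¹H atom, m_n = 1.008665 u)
Δm = Z·m_H + N·m_n − M = 0.03038 u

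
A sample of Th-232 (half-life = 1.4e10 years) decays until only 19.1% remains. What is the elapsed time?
t = t½ × log₂(N₀/N) = 3.344e10 years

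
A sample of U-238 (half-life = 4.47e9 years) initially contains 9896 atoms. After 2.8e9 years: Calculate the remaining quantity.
N = N₀(1/2)^(t/t½) = 6411 atoms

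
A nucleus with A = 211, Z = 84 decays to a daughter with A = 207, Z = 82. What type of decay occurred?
ΔA = -4, ΔZ = -2 ⇒ alpha decay (α)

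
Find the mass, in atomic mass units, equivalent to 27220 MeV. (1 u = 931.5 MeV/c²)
m = E/c² = 29.22 u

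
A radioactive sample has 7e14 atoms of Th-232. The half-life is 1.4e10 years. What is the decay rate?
A = λN = 34660 decays/year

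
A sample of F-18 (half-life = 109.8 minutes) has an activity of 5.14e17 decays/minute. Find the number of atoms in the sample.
N = A/λ = 8.142e19 atoms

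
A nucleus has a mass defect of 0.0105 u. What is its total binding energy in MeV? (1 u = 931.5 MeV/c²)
B.E. = Δm × 931.5 = 9.781 MeV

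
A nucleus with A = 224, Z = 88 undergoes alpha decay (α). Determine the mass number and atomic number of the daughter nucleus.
Daughter: A = 220, Z = 86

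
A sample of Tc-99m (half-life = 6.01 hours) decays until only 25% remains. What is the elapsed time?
t = t½ × log₂(N₀/N) = 12.02 hours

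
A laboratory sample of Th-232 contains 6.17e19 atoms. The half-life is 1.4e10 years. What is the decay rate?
A = λN = 3.055e9 decays/year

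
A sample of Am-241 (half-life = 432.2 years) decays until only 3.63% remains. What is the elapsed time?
t = t½ × log₂(N₀/N) = 2068 years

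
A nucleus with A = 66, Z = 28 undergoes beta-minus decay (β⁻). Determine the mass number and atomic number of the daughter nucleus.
Daughter: A = 66, Z = 29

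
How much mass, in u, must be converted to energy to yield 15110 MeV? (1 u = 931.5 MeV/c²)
m = E/c² = 16.22 u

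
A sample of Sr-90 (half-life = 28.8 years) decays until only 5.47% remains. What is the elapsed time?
t = t½ × log₂(N₀/N) = 120.7 years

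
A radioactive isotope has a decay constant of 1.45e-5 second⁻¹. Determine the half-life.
t½ = ln(2)/λ = 47800 seconds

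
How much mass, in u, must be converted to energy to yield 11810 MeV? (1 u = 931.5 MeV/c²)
m = E/c² = 12.68 u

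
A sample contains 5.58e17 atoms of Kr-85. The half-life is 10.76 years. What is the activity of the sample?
A = λN = 3.595e16 decays/year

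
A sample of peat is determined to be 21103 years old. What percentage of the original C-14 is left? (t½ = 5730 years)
N/N₀ = (1/2)^(t/t½) = 0.07786 = 7.79%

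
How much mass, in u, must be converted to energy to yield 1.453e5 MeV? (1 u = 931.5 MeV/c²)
m = E/c² = 156 u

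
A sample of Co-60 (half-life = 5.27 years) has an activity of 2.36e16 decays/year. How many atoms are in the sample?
N = A/λ = 1.794e17 atoms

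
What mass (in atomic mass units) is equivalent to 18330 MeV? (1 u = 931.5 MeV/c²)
m = E/c² = 19.68 u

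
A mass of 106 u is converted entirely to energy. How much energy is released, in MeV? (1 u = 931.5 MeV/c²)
E = mc² = 98740 MeV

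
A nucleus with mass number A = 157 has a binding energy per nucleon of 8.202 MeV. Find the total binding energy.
B.E. = 8.202 × 157 = 1288 MeV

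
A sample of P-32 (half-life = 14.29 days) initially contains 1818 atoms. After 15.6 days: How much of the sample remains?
N = N₀(1/2)^(t/t½) = 853 atoms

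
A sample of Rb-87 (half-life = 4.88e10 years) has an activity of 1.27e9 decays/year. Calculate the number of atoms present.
N = A/λ = 8.941e19 atoms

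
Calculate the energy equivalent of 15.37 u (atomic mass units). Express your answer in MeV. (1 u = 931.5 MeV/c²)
E = mc² = 14320 MeV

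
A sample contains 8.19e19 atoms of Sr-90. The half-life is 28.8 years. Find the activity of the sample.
A = λN = 1.971e18 decays/year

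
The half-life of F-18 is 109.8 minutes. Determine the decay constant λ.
λ = ln(2)/t½ = 0.006313 minute⁻¹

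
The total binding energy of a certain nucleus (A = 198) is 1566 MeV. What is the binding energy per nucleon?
B.E./A = 1566/198 = 7.909 MeV/nucleon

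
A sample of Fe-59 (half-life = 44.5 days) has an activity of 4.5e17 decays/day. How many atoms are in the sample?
N = A/λ = 2.889e19 atoms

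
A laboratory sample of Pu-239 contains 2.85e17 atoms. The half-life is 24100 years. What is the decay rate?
A = λN = 8.197e12 decays/year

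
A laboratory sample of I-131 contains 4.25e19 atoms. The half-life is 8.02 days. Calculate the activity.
A = λN = 3.673e18 decays/day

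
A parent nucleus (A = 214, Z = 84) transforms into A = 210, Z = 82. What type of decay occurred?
ΔA = -4, ΔZ = -2 ⇒ alpha decay (α)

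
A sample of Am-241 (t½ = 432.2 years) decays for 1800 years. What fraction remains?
N/N₀ = (1/2)^(t/t½) = 0.05576 = 5.58%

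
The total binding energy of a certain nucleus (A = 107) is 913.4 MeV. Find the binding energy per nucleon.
B.E./A = 913.4/107 = 8.536 MeV/nucleon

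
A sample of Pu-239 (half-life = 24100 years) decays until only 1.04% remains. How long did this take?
t = t½ × log₂(N₀/N) = 1.588e5 years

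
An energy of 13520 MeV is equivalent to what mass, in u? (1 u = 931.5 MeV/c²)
m = E/c² = 14.51 u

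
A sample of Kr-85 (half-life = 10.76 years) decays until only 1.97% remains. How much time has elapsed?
t = t½ × log₂(N₀/N) = 60.96 years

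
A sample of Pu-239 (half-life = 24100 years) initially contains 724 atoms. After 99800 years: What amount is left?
N = N₀(1/2)^(t/t½) = 41.03 atoms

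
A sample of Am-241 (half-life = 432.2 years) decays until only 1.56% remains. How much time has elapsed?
t = t½ × log₂(N₀/N) = 2594 years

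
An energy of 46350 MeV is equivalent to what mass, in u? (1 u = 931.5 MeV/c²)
m = E/c² = 49.76 u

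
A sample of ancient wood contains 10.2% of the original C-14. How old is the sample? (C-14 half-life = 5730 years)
Age = t½ × log₂(1/ratio) = 18870 years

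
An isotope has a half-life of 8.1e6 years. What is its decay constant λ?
λ = ln(2)/t½ = 8.557e-8 year⁻¹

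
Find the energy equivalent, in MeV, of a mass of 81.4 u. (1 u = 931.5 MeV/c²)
E = mc² = 75820 MeV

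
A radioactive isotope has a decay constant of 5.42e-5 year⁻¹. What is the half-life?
t½ = ln(2)/λ = 12790 years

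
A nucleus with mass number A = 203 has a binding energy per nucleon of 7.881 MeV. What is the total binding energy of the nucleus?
B.E. = 7.881 × 203 = 1600 MeV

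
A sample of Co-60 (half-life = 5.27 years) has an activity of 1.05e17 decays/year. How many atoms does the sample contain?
N = A/λ = 7.983e17 atoms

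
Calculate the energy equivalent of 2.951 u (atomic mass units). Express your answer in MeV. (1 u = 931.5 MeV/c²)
E = mc² = 2749 MeV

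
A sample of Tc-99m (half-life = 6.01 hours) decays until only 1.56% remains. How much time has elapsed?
t = t½ × log₂(N₀/N) = 36.07 hours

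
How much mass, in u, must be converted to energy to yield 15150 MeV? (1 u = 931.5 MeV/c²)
m = E/c² = 16.26 u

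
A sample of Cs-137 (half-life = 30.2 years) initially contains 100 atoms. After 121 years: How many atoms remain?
N = N₀(1/2)^(t/t½) = 6.221 atoms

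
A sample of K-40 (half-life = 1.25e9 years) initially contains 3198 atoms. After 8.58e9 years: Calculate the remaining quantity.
N = N₀(1/2)^(t/t½) = 27.45 atoms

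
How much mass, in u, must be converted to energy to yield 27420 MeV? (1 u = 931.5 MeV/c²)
m = E/c² = 29.44 u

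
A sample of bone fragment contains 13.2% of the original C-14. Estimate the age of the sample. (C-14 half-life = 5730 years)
Age = t½ × log₂(1/ratio) = 16740 years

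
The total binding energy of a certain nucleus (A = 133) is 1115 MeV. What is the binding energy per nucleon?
B.E./A = 1115/133 = 8.383 MeV/nucleon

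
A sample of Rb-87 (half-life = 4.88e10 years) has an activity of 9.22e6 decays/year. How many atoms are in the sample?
N = A/λ = 6.491e17 atoms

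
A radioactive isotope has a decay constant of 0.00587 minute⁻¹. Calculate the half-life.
t½ = ln(2)/λ = 118.1 minutes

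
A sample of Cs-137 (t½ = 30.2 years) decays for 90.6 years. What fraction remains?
N/N₀ = (1/2)^(t/t½) = 0.125 = 12.5%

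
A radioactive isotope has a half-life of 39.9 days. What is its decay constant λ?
λ = ln(2)/t½ = 0.01737 day⁻¹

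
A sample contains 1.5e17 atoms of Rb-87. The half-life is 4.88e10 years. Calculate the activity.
A = λN = 2.131e6 decays/year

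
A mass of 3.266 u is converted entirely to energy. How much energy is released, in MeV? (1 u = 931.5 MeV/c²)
E = mc² = 3042 MeV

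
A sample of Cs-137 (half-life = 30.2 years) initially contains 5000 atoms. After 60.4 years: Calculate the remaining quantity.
N = N₀(1/2)^(t/t½) = 1250 atoms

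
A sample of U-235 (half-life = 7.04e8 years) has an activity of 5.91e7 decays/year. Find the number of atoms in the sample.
N = A/λ = 6.003e16 atoms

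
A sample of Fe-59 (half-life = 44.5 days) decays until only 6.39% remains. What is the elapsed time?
t = t½ × log₂(N₀/N) = 176.6 days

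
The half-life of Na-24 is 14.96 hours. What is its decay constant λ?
λ = ln(2)/t½ = 0.04633 hour⁻¹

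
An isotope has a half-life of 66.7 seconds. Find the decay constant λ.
λ = ln(2)/t½ = 0.01039 second⁻¹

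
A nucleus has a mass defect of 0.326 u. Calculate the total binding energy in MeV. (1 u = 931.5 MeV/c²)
B.E. = Δm × 931.5 = 303.7 MeV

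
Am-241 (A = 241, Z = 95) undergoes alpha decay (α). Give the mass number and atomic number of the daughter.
Daughter: A = 237, Z = 93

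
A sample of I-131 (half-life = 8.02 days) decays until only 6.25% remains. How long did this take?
t = t½ × log₂(N₀/N) = 32.08 days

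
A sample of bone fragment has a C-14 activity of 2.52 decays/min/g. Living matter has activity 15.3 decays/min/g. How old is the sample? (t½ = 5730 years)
Age = t½ × log₂(A₀/A) = 14910 years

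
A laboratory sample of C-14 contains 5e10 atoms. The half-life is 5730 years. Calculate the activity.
A = λN = 6.048e6 decays/year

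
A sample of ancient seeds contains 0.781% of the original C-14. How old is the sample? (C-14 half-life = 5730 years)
Age = t½ × log₂(1/ratio) = 40110 years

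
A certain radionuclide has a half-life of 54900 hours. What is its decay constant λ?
λ = ln(2)/t½ = 1.263e-5 hour⁻¹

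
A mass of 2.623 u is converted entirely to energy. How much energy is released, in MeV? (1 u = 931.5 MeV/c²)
E = mc² = 2443 MeV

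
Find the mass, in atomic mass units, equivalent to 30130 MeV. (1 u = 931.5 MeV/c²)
m = E/c² = 32.35 u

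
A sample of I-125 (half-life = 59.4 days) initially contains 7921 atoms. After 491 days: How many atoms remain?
N = N₀(1/2)^(t/t½) = 25.73 atoms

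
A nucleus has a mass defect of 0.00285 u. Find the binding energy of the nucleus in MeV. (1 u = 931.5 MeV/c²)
B.E. = Δm × 931.5 = 2.655 MeV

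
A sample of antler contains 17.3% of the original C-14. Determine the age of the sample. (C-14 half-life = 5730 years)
Age = t½ × log₂(1/ratio) = 14500 years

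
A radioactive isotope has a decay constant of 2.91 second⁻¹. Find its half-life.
t½ = ln(2)/λ = 0.2382 seconds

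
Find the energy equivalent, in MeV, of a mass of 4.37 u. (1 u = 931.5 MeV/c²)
E = mc² = 4071 MeV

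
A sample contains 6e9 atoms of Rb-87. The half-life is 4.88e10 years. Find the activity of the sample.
A = λN = 0.08522 decays/year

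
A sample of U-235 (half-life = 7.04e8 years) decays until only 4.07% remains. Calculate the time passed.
t = t½ × log₂(N₀/N) = 3.252e9 years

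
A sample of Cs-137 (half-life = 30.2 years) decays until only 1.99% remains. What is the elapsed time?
t = t½ × log₂(N₀/N) = 170.7 years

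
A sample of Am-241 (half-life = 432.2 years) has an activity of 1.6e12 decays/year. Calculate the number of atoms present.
N = A/λ = 9.977e14 atoms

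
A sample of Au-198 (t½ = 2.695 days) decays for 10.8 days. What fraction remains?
N/N₀ = (1/2)^(t/t½) = 0.06218 = 6.22%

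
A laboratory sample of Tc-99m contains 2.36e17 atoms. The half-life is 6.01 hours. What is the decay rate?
A = λN = 2.722e16 decays/hour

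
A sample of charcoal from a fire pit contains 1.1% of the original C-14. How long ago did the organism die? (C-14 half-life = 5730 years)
Age = t½ × log₂(1/ratio) = 37280 years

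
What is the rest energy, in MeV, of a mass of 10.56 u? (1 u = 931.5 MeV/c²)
E = mc² = 9837 MeV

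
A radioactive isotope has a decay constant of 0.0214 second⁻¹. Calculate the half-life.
t½ = ln(2)/λ = 32.39 seconds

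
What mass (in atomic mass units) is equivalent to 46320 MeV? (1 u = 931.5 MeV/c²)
m = E/c² = 49.73 u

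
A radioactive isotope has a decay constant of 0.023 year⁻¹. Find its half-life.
t½ = ln(2)/λ = 30.14 years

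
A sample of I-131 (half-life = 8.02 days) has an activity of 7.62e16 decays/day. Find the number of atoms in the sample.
N = A/λ = 8.817e17 atoms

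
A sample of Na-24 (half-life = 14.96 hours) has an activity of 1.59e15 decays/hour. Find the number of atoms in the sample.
N = A/λ = 3.432e16 atoms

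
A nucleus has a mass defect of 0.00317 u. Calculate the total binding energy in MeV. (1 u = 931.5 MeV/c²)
B.E. = Δm × 931.5 = 2.953 MeV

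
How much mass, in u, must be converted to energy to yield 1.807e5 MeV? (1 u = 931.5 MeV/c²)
m = E/c² = 194 u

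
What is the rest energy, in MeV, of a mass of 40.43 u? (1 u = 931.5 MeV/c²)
E = mc² = 37660 MeV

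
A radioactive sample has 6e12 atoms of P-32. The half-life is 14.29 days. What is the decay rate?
A = λN = 2.91e11 decays/day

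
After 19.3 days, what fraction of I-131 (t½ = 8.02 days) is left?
N/N₀ = (1/2)^(t/t½) = 0.1886 = 18.9%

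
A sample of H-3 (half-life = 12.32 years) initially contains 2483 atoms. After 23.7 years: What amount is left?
N = N₀(1/2)^(t/t½) = 654.5 atoms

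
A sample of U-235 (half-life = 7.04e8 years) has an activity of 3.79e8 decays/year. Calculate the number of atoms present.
N = A/λ = 3.849e17 atoms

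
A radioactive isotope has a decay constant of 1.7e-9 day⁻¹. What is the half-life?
t½ = ln(2)/λ = 4.077e8 days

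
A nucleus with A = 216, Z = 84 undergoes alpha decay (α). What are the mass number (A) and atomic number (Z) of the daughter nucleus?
Daughter: A = 212, Z = 82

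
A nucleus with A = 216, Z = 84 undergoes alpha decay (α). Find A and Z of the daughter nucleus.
Daughter: A = 212, Z = 82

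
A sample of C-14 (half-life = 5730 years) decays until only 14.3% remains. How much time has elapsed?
t = t½ × log₂(N₀/N) = 16080 years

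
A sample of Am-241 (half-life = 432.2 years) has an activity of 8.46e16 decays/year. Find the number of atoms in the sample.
N = A/λ = 5.275e19 atoms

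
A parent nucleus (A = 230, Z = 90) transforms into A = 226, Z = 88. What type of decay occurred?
ΔA = -4, ΔZ = -2 ⇒ alpha decay (α)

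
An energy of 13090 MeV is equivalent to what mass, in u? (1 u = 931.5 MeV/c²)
m = E/c² = 14.05 u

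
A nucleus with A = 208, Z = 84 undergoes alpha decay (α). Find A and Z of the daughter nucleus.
Daughter: A = 204, Z = 82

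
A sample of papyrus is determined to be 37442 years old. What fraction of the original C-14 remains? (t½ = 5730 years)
N/N₀ = (1/2)^(t/t½) = 0.01079 = 1.08%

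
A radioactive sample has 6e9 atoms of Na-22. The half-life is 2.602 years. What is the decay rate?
A = λN = 1.598e9 decays/year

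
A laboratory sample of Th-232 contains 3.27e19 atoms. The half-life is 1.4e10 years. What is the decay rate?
A = λN = 1.619e9 decays/year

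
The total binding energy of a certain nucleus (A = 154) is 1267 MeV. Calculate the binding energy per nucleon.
B.E./A = 1267/154 = 8.227 MeV/nucleon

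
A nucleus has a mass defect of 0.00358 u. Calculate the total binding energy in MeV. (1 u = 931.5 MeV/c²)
B.E. = Δm × 931.5 = 3.335 MeV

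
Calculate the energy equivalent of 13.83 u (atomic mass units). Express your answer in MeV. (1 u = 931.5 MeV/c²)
E = mc² = 12880 MeV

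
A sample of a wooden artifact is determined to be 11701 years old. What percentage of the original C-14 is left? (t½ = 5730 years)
N/N₀ = (1/2)^(t/t½) = 0.2428 = 24.3%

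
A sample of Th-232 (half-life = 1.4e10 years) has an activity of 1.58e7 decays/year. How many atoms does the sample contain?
N = A/λ = 3.191e17 atoms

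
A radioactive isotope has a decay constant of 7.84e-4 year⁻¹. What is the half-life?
t½ = ln(2)/λ = 884.1 years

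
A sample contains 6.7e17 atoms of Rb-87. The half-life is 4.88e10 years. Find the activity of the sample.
A = λN = 9.517e6 decays/year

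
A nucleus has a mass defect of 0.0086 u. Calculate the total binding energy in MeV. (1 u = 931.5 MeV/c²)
B.E. = Δm × 931.5 = 8.011 MeV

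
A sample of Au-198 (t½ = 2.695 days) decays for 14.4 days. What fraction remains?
N/N₀ = (1/2)^(t/t½) = 0.02463 = 2.46%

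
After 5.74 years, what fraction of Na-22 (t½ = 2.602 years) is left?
N/N₀ = (1/2)^(t/t½) = 0.2167 = 21.7%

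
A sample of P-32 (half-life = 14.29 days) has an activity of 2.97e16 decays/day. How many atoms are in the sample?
N = A/λ = 6.123e17 atoms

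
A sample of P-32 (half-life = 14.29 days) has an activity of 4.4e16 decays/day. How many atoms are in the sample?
N = A/λ = 9.071e17 atoms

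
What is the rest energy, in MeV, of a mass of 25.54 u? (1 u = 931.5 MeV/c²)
E = mc² = 23790 MeV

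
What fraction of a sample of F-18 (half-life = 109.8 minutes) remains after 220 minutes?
N/N₀ = (1/2)^(t/t½) = 0.2494 = 24.9%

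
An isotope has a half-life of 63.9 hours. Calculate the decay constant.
λ = ln(2)/t½ = 0.01085 hour⁻¹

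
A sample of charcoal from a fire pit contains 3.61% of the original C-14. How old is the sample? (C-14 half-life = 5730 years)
Age = t½ × log₂(1/ratio) = 27460 years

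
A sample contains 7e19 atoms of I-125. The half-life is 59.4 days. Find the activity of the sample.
A = λN = 8.168e17 decays/day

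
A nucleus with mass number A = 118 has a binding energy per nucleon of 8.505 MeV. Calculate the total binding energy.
B.E. = 8.505 × 118 = 1004 MeV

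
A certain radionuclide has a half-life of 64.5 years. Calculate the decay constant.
λ = ln(2)/t½ = 0.01075 year⁻¹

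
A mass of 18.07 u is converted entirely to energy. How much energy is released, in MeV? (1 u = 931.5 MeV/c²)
E = mc² = 16830 MeV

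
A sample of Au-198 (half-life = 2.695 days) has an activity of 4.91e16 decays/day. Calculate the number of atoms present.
N = A/λ = 1.909e17 atoms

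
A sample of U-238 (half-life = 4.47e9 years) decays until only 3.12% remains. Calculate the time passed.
t = t½ × log₂(N₀/N) = 2.236e10 years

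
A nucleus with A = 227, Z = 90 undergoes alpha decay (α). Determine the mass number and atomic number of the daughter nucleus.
Daughter: A = 223, Z = 88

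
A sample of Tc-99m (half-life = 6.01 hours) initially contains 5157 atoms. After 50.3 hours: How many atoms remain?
N = N₀(1/2)^(t/t½) = 15.59 atoms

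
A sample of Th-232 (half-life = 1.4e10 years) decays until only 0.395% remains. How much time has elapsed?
t = t½ × log₂(N₀/N) = 1.118e11 years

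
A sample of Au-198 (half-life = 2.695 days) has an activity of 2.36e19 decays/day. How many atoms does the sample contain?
N = A/λ = 9.176e19 atoms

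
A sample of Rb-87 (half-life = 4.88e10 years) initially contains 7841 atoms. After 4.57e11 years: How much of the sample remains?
N = N₀(1/2)^(t/t½) = 11.89 atoms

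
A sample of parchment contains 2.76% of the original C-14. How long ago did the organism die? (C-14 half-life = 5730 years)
Age = t½ × log₂(1/ratio) = 29680 years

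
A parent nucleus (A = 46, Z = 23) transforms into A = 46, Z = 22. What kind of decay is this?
ΔA = 0, ΔZ = -1 ⇒ beta-plus decay (β⁺) or electron capture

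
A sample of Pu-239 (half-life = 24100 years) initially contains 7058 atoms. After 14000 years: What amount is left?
N = N₀(1/2)^(t/t½) = 4719 atoms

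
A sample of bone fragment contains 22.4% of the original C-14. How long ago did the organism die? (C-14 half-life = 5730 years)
Age = t½ × log₂(1/ratio) = 12370 years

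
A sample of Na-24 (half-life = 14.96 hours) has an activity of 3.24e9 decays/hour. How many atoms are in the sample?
N = A/λ = 6.993e10 atoms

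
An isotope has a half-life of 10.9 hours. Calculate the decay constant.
λ = ln(2)/t½ = 0.06359 hour⁻¹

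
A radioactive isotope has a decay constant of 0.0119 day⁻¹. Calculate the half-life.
t½ = ln(2)/λ = 58.25 days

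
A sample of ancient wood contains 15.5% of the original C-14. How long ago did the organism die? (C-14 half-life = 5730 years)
Age = t½ × log₂(1/ratio) = 15410 years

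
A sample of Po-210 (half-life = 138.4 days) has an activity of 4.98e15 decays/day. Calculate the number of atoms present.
N = A/λ = 9.944e17 atoms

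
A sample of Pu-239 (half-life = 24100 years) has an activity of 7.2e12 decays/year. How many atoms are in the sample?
N = A/λ = 2.503e17 atoms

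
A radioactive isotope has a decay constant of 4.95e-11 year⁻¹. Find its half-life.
t½ = ln(2)/λ = 1.4e10 years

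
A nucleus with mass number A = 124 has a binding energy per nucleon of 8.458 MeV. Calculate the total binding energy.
B.E. = 8.458 × 124 = 1049 MeV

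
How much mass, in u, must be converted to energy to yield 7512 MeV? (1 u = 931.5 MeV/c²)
m = E/c² = 8.064 u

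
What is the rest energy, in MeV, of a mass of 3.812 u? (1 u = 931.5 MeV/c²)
E = mc² = 3551 MeV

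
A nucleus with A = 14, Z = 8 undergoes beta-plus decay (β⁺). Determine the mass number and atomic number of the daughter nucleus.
Daughter: A = 14, Z = 7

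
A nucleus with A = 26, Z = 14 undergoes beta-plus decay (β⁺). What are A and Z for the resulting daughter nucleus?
Daughter: A = 26, Z = 13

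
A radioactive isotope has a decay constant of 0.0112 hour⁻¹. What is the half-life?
t½ = ln(2)/λ = 61.89 hours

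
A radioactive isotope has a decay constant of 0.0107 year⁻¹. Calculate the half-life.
t½ = ln(2)/λ = 64.78 years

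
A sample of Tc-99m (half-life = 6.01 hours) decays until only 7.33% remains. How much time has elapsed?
t = t½ × log₂(N₀/N) = 22.66 hours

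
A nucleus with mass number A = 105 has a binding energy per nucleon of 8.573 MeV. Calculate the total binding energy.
B.E. = 8.573 × 105 = 900.2 MeV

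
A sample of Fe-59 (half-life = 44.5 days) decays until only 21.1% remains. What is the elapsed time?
t = t½ × log₂(N₀/N) = 99.89 days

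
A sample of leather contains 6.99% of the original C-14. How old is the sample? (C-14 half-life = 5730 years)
Age = t½ × log₂(1/ratio) = 21990 years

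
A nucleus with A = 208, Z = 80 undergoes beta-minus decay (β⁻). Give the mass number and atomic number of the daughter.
Daughter: A = 208, Z = 81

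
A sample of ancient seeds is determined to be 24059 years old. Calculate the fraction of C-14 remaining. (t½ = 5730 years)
N/N₀ = (1/2)^(t/t½) = 0.05446 = 5.45%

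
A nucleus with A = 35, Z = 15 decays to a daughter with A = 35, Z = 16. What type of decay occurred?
ΔA = 0, ΔZ = +1 ⇒ beta-minus decay (β⁻)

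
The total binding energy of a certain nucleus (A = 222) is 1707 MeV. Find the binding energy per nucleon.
B.E./A = 1707/222 = 7.689 MeV/nucleon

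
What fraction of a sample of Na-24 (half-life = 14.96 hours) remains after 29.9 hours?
N/N₀ = (1/2)^(t/t½) = 0.2502 = 25%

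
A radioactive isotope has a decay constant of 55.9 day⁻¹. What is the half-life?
t½ = ln(2)/λ = 0.0124 days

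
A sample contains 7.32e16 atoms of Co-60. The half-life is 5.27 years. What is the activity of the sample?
A = λN = 9.628e15 decays/year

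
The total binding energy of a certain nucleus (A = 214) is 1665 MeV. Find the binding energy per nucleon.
B.E./A = 1665/214 = 7.78 MeV/nucleon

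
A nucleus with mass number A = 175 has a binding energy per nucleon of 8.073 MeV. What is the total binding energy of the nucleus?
B.E. = 8.073 × 175 = 1413 MeV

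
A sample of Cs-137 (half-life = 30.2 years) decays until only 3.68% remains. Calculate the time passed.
t = t½ × log₂(N₀/N) = 143.9 years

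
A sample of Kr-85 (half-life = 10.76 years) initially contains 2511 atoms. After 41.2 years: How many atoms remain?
N = N₀(1/2)^(t/t½) = 176.7 atoms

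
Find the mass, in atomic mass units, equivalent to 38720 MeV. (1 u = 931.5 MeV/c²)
m = E/c² = 41.57 u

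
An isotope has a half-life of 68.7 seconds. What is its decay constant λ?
λ = ln(2)/t½ = 0.01009 second⁻¹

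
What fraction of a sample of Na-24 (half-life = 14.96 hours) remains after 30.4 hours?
N/N₀ = (1/2)^(t/t½) = 0.2445 = 24.5%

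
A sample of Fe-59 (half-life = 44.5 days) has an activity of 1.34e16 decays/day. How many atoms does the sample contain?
N = A/λ = 8.603e17 atoms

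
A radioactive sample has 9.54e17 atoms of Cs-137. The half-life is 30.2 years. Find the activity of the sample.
A = λN = 2.19e16 decays/year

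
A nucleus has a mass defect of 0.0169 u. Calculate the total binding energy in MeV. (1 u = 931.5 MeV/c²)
B.E. = Δm × 931.5 = 15.74 MeV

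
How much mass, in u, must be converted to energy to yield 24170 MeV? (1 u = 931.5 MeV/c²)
m = E/c² = 25.95 u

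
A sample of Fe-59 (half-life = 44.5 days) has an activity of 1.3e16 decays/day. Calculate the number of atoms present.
N = A/λ = 8.346e17 atoms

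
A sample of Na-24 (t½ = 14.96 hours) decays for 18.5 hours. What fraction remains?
N/N₀ = (1/2)^(t/t½) = 0.4244 = 42.4%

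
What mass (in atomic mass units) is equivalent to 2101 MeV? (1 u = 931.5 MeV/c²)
m = E/c² = 2.256 u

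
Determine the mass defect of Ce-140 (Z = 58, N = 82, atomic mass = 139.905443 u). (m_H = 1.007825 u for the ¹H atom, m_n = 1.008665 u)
Δm = Z·m_H + N·m_n − M = 1.259 u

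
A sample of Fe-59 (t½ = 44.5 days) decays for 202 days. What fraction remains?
N/N₀ = (1/2)^(t/t½) = 0.04301 = 4.3%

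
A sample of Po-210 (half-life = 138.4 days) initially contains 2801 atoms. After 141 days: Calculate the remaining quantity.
N = N₀(1/2)^(t/t½) = 1382 atoms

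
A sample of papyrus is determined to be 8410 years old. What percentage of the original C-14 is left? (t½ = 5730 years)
N/N₀ = (1/2)^(t/t½) = 0.3616 = 36.2%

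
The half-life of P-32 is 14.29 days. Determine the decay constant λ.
λ = ln(2)/t½ = 0.04851 day⁻¹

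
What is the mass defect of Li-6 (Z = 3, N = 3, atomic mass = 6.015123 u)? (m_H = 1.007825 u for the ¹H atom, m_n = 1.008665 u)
Δm = Z·m_H + N·m_n − M = 0.03435 u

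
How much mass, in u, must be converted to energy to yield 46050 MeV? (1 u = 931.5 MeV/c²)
m = E/c² = 49.44 u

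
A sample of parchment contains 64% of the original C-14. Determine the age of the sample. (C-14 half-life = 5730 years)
Age = t½ × log₂(1/ratio) = 3689 years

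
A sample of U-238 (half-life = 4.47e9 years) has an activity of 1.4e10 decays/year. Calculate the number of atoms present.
N = A/λ = 9.028e19 atoms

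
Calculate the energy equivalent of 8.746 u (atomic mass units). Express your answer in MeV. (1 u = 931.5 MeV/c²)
E = mc² = 8147 MeV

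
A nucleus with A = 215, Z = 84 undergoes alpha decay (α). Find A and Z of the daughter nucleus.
Daughter: A = 211, Z = 82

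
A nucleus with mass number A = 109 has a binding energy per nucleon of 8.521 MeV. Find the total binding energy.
B.E. = 8.521 × 109 = 928.8 MeV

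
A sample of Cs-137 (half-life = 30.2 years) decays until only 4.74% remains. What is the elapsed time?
t = t½ × log₂(N₀/N) = 132.8 years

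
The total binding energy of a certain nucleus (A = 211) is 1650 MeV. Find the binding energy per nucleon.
B.E./A = 1650/211 = 7.82 MeV/nucleon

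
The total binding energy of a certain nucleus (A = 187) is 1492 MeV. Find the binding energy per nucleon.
B.E./A = 1492/187 = 7.979 MeV/nucleon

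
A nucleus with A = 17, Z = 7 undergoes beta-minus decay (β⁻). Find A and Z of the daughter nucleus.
Daughter: A = 17, Z = 8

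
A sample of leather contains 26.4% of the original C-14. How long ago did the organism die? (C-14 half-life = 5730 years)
Age = t½ × log₂(1/ratio) = 11010 years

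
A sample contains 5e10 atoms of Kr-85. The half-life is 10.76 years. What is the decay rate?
A = λN = 3.221e9 decays/year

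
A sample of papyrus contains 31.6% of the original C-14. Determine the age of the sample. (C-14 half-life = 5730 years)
Age = t½ × log₂(1/ratio) = 9523 years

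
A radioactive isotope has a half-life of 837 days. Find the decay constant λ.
λ = ln(2)/t½ = 8.281e-4 day⁻¹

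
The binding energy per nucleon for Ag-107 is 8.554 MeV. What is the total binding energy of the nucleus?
B.E. = 8.554 × 107 = 915.3 MeV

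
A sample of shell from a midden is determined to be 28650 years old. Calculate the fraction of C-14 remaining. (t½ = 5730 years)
N/N₀ = (1/2)^(t/t½) = 0.03125 = 3.12%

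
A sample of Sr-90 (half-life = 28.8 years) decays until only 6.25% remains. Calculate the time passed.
t = t½ × log₂(N₀/N) = 115.2 years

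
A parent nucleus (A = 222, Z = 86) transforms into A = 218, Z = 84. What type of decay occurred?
ΔA = -4, ΔZ = -2 ⇒ alpha decay (α)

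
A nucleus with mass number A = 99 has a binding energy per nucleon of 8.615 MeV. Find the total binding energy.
B.E. = 8.615 × 99 = 852.9 MeV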